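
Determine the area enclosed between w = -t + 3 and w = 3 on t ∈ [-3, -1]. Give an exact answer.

4

On [-3, -1], (-t + 3) - (3) = -t is ≥ 0 throughout, so the area is a single integral of |-t|.
∫[-3,-1] (-t) dt = 4.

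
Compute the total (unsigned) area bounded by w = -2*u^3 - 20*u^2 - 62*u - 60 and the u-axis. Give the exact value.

The curve meets the u-axis where -2*u^3 - 20*u^2 - 62*u - 60 = 0, i.e. -2*(u + 2)*(u + 3)*(u + 5) = 0, at u = -5, -3, -2.
On [-5, -3] the curve lies below the axis; ∫[-5,-3] (-2*u^3 - 20*u^2 - 62*u - 60) du = -16/3, giving area 16/3.
On [-3, -2] the curve lies above the axis; ∫[-3,-2] (-2*u^3 - 20*u^2 - 62*u - 60) du = 5/6, giving area 5/6.
Total area = 16/3 + 5/6 = 37/6.

37/6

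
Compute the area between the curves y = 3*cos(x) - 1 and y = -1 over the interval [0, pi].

The difference (3*cos(x) - 1) - (-1) = 3*cos(x) changes sign at x = pi/2 inside [0, pi], so split the integral there.
∫[0,pi/2] (3*cos(x)) dx = 3.
∫[pi/2,pi] (3*cos(x)) dx = -3; the area of that piece is 3.
Total area = 3 + 3 = 6.

6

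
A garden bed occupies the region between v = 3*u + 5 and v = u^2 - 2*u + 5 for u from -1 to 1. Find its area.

5

The difference (3*u + 5) - (u^2 - 2*u + 5) = -u^2 + 5*u changes sign at u = 0 inside [-1, 1], so split the integral there.
∫[-1,0] (-u^2 + 5*u) du = -17/6; the area of that piece is 17/6.
∫[0,1] (-u^2 + 5*u) du = 13/6.
Total area = 17/6 + 13/6 = 5.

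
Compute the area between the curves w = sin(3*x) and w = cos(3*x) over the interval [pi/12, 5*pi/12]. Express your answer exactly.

On [pi/12, 5*pi/12], (sin(3*x)) - (cos(3*x)) = sin(3*x) - cos(3*x) is ≥ 0 throughout, so the area is a single integral of |sin(3*x) - cos(3*x)|.
∫[pi/12,5*pi/12] (sin(3*x) - cos(3*x)) dx = 2*sqrt(2)/3.

2*sqrt(2)/3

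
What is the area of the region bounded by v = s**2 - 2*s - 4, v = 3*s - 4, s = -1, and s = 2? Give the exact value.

61/6

The difference (s**2 - 2*s - 4) - (3*s - 4) = s**2 - 5*s changes sign at s = 0 inside [-1, 2], so split the integral there.
∫[-1,0] (s**2 - 5*s) ds = 17/6.
∫[0,2] (s**2 - 5*s) ds = -22/3; the area of that piece is 22/3.
Total area = 17/6 + 22/3 = 61/6.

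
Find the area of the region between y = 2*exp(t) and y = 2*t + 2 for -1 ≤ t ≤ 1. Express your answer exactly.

-4 - 2*exp(-1) + 2*exp(1)

On [-1, 1], (2*exp(t)) - (2*t + 2) = -2*t + 2*exp(t) - 2 is ≥ 0 throughout, so the area is a single integral of |-2*t + 2*exp(t) - 2|.
∫[-1,1] (-2*t + 2*exp(t) - 2) dt = -4 - 2*exp(-1) + 2*exp(1).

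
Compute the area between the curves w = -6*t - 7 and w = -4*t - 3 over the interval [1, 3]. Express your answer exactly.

16

On [1, 3], (-6*t - 7) - (-4*t - 3) = -2*t - 4 is ≤ 0 throughout, so the area is a single integral of |-2*t - 4|.
∫[1,3] (-2*t - 4) dt = -16; the area of that piece is 16.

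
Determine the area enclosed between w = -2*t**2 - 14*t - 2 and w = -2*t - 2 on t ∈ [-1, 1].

The difference (-2*t**2 - 14*t - 2) - (-2*t - 2) = -2*t**2 - 12*t changes sign at t = 0 inside [-1, 1], so split the integral there.
∫[-1,0] (-2*t**2 - 12*t) dt = 16/3.
∫[0,1] (-2*t**2 - 12*t) dt = -20/3; the area of that piece is 20/3.
Total area = 16/3 + 20/3 = 12.

12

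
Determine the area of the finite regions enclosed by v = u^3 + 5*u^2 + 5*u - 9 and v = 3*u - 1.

253/12

Set the curves equal: u^3 + 5*u^2 + 5*u - 9 = 3*u - 1, so u^3 + 5*u^2 + 2*u - 8 = 0, which factors as (u - 1)*(u + 2)*(u + 4) = 0. The curves meet at u = -4, -2, 1.
On [-4, -2], v = u^3 + 5*u^2 + 5*u - 9 is on top; that piece has area ∫[-4,-2] (u^3 + 5*u^2 + 2*u - 8) du = 16/3.
On [-2, 1], v = 3*u - 1 is on top; that piece has area ∫[-2,1] (-(u^3 + 5*u^2 + 2*u - 8)) du = 63/4.
Total enclosed area = 16/3 + 63/4 = 253/12.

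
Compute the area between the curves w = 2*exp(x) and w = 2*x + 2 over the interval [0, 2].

On [0, 2], (2*exp(x)) - (2*x + 2) = -2*x + 2*exp(x) - 2 is ≥ 0 throughout, so the area is a single integral of |-2*x + 2*exp(x) - 2|.
∫[0,2] (-2*x + 2*exp(x) - 2) dx = -10 + 2*exp(2).

-10 + 2*exp(2)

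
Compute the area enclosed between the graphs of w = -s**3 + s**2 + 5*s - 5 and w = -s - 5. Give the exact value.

Set the curves equal: -s**3 + s**2 + 5*s - 5 = -s - 5, so -s**3 + s**2 + 6*s = 0, which factors as -s*(s - 3)*(s + 2) = 0. The curves meet at s = -2, 0, 3.
On [-2, 0], w = -s - 5 is on top; that piece has area ∫[-2,0] (-(-s**3 + s**2 + 6*s)) ds = 16/3.
On [0, 3], w = -s**3 + s**2 + 5*s - 5 is on top; that piece has area ∫[0,3] (-s**3 + s**2 + 6*s) ds = 63/4.
Total enclosed area = 16/3 + 63/4 = 253/12.

253/12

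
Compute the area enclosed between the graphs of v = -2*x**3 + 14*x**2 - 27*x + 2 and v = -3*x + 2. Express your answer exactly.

71/3

Set the curves equal: -2*x**3 + 14*x**2 - 27*x + 2 = -3*x + 2, so -2*x**3 + 14*x**2 - 24*x = 0, which factors as -2*x*(x - 4)*(x - 3) = 0. The curves meet at x = 0, 3, 4.
On [0, 3], v = -3*x + 2 is on top; that piece has area ∫[0,3] (-(-2*x**3 + 14*x**2 - 24*x)) dx = 45/2.
On [3, 4], v = -2*x**3 + 14*x**2 - 27*x + 2 is on top; that piece has area ∫[3,4] (-2*x**3 + 14*x**2 - 24*x) dx = 7/6.
Total enclosed area = 45/2 + 7/6 = 71/3.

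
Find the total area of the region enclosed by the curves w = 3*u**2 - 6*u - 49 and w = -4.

256

Set the curves equal: 3*u**2 - 6*u - 49 = -4, so 3*u**2 - 6*u - 45 = 0, which factors as 3*(u - 5)*(u + 3) = 0. The curves meet at u = -3, 5.
On [-3, 5], w = -4 is on top; that piece has area ∫[-3,5] (-(3*u**2 - 6*u - 45)) du = 256.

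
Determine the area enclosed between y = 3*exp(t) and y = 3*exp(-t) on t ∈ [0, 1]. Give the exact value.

-6 + 3*exp(-1) + 3*exp(1)

On [0, 1], (3*exp(t)) - (3*exp(-t)) = 3*exp(t) - 3*exp(-t) is ≥ 0 throughout, so the area is a single integral of |3*exp(t) - 3*exp(-t)|.
∫[0,1] (3*exp(t) - 3*exp(-t)) dt = -6 + 3*exp(-1) + 3*exp(1).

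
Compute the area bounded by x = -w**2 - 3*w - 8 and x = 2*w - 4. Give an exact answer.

9/2

Both boundary curves give x as a function of w, so integrate with respect to w. Setting them equal: -w**2 - 5*w - 4 = 0, i.e. -(w + 1)*(w + 4) = 0, so they meet at w = -4, -1.
For w in [-4, -1], x = -w**2 - 3*w - 8 is on the right; area = ∫[-4,-1] (-w**2 - 5*w - 4) dw = 9/2.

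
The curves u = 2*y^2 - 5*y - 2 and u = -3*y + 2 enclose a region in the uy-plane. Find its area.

9

Both boundary curves give u as a function of y, so integrate with respect to y. Setting them equal: 2*y^2 - 2*y - 4 = 0, i.e. 2*(y - 2)*(y + 1) = 0, so they meet at y = -1, 2.
For y in [-1, 2], u = 2*y^2 - 5*y - 2 is on the left; area = ∫[-1,2] (-(2*y^2 - 2*y - 4)) dy = 9.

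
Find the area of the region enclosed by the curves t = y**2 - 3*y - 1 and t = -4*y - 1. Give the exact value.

1/6

Both boundary curves give t as a function of y, so integrate with respect to y. Setting them equal: y**2 + y = 0, i.e. y*(y + 1) = 0, so they meet at y = -1, 0.
For y in [-1, 0], t = y**2 - 3*y - 1 is on the left; area = ∫[-1,0] (-(y**2 + y)) dy = 1/6.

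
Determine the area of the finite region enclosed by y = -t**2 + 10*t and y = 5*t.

125/6

Set the curves equal: -t**2 + 10*t = 5*t, so -t**2 + 5*t = 0, which factors as -t*(t - 5) = 0. The curves meet at t = 0, 5.
On [0, 5], y = -t**2 + 10*t is on top; that piece has area ∫[0,5] (-t**2 + 5*t) dt = 125/6.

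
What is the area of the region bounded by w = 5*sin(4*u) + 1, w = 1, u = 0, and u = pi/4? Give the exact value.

5/2

On [0, pi/4], (5*sin(4*u) + 1) - (1) = 5*sin(4*u) is ≥ 0 throughout, so the area is a single integral of |5*sin(4*u)|.
∫[0,pi/4] (5*sin(4*u)) du = 5/2.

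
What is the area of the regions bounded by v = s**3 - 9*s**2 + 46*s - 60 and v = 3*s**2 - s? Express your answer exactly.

1/2

Set the curves equal: s**3 - 9*s**2 + 46*s - 60 = 3*s**2 - s, so s**3 - 12*s**2 + 47*s - 60 = 0, which factors as (s - 5)*(s - 4)*(s - 3) = 0. The curves meet at s = 3, 4, 5.
On [3, 4], v = s**3 - 9*s**2 + 46*s - 60 is on top; that piece has area ∫[3,4] (s**3 - 12*s**2 + 47*s - 60) ds = 1/4.
On [4, 5], v = 3*s**2 - s is on top; that piece has area ∫[4,5] (-(s**3 - 12*s**2 + 47*s - 60)) ds = 1/4.
Total enclosed area = 1/4 + 1/4 = 1/2.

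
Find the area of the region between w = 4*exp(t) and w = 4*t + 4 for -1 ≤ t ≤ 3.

On [-1, 3], (4*exp(t)) - (4*t + 4) = -4*t + 4*exp(t) - 4 is ≥ 0 throughout, so the area is a single integral of |-4*t + 4*exp(t) - 4|.
∫[-1,3] (-4*t + 4*exp(t) - 4) dt = -32 - 4*exp(-1) + 4*exp(3).

-32 - 4*exp(-1) + 4*exp(3)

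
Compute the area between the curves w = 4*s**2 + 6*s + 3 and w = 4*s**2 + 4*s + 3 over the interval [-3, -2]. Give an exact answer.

On [-3, -2], (4*s**2 + 6*s + 3) - (4*s**2 + 4*s + 3) = 2*s is ≤ 0 throughout, so the area is a single integral of |2*s|.
∫[-3,-2] (2*s) ds = -5; the area of that piece is 5.

5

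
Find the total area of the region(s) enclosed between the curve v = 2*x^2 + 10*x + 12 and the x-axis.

The curve meets the x-axis where 2*x^2 + 10*x + 12 = 0, i.e. 2*(x + 2)*(x + 3) = 0, at x = -3, -2.
On [-3, -2] the curve lies below the axis; ∫[-3,-2] (2*x^2 + 10*x + 12) dx = -1/3, giving area 1/3.

1/3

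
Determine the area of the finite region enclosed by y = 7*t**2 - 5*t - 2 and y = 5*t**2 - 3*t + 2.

9

Set the curves equal: 7*t**2 - 5*t - 2 = 5*t**2 - 3*t + 2, so 2*t**2 - 2*t - 4 = 0, which factors as 2*(t - 2)*(t + 1) = 0. The curves meet at t = -1, 2.
On [-1, 2], y = 5*t**2 - 3*t + 2 is on top; that piece has area ∫[-1,2] (-(2*t**2 - 2*t - 4)) dt = 9.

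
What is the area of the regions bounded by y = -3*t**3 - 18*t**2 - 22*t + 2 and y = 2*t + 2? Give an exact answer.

Set the curves equal: -3*t**3 - 18*t**2 - 22*t + 2 = 2*t + 2, so -3*t**3 - 18*t**2 - 24*t = 0, which factors as -3*t*(t + 2)*(t + 4) = 0. The curves meet at t = -4, -2, 0.
On [-4, -2], y = 2*t + 2 is on top; that piece has area ∫[-4,-2] (-(-3*t**3 - 18*t**2 - 24*t)) dt = 12.
On [-2, 0], y = -3*t**3 - 18*t**2 - 22*t + 2 is on top; that piece has area ∫[-2,0] (-3*t**3 - 18*t**2 - 24*t) dt = 12.
Total enclosed area = 12 + 12 = 24.

24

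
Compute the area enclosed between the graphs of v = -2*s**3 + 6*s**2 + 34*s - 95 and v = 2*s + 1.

517

Set the curves equal: -2*s**3 + 6*s**2 + 34*s - 95 = 2*s + 1, so -2*s**3 + 6*s**2 + 32*s - 96 = 0, which factors as -2*(s - 4)*(s - 3)*(s + 4) = 0. The curves meet at s = -4, 3, 4.
On [-4, 3], v = 2*s + 1 is on top; that piece has area ∫[-4,3] (-(-2*s**3 + 6*s**2 + 32*s - 96)) ds = 1029/2.
On [3, 4], v = -2*s**3 + 6*s**2 + 34*s - 95 is on top; that piece has area ∫[3,4] (-2*s**3 + 6*s**2 + 32*s - 96) ds = 5/2.
Total enclosed area = 1029/2 + 5/2 = 517.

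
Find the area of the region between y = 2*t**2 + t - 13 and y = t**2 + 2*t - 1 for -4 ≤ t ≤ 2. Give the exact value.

The difference (2*t**2 + t - 13) - (t**2 + 2*t - 1) = t**2 - t - 12 changes sign at t = -3 inside [-4, 2], so split the integral there.
∫[-4,-3] (t**2 - t - 12) dt = 23/6.
∫[-3,2] (t**2 - t - 12) dt = -275/6; the area of that piece is 275/6.
Total area = 23/6 + 275/6 = 149/3.

149/3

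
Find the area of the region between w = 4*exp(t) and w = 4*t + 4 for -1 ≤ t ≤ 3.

On [-1, 3], (4*exp(t)) - (4*t + 4) = -4*t + 4*exp(t) - 4 is ≥ 0 throughout, so the area is a single integral of |-4*t + 4*exp(t) - 4|.
∫[-1,3] (-4*t + 4*exp(t) - 4) dt = -32 - 4*exp(-1) + 4*exp(3).

-32 - 4*exp(-1) + 4*exp(3)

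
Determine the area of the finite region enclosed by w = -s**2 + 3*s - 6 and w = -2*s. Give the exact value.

1/6

Set the curves equal: -s**2 + 3*s - 6 = -2*s, so -s**2 + 5*s - 6 = 0, which factors as -(s - 3)*(s - 2) = 0. The curves meet at s = 2, 3.
On [2, 3], w = -s**2 + 3*s - 6 is on top; that piece has area ∫[2,3] (-s**2 + 5*s - 6) ds = 1/6.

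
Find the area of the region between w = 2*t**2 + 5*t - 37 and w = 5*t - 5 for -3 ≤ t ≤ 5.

The difference (2*t**2 + 5*t - 37) - (5*t - 5) = 2*t**2 - 32 changes sign at t = 4 inside [-3, 5], so split the integral there.
∫[-3,4] (2*t**2 - 32) dt = -490/3; the area of that piece is 490/3.
∫[4,5] (2*t**2 - 32) dt = 26/3.
Total area = 490/3 + 26/3 = 172.

172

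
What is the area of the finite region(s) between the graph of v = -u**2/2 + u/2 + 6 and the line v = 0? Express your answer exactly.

343/12

The curve meets the u-axis where -u**2/2 + u/2 + 6 = 0, i.e. -(u - 4)*(u + 3)/2 = 0, at u = -3, 4.
On [-3, 4] the curve lies above the axis; ∫[-3,4] (-u**2/2 + u/2 + 6) du = 343/12, giving area 343/12.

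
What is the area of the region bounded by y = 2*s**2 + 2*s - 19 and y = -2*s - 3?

72

Set the curves equal: 2*s**2 + 2*s - 19 = -2*s - 3, so 2*s**2 + 4*s - 16 = 0, which factors as 2*(s - 2)*(s + 4) = 0. The curves meet at s = -4, 2.
On [-4, 2], y = -2*s - 3 is on top; that piece has area ∫[-4,2] (-(2*s**2 + 4*s - 16)) ds = 72.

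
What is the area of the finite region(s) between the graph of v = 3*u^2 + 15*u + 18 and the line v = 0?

1/2

The curve meets the u-axis where 3*u^2 + 15*u + 18 = 0, i.e. 3*(u + 2)*(u + 3) = 0, at u = -3, -2.
On [-3, -2] the curve lies below the axis; ∫[-3,-2] (3*u^2 + 15*u + 18) du = -1/2, giving area 1/2.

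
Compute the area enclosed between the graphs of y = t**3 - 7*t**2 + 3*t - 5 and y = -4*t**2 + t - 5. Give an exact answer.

Set the curves equal: t**3 - 7*t**2 + 3*t - 5 = -4*t**2 + t - 5, so t**3 - 3*t**2 + 2*t = 0, which factors as t*(t - 2)*(t - 1) = 0. The curves meet at t = 0, 1, 2.
On [0, 1], y = t**3 - 7*t**2 + 3*t - 5 is on top; that piece has area ∫[0,1] (t**3 - 3*t**2 + 2*t) dt = 1/4.
On [1, 2], y = -4*t**2 + t - 5 is on top; that piece has area ∫[1,2] (-(t**3 - 3*t**2 + 2*t)) dt = 1/4.
Total enclosed area = 1/4 + 1/4 = 1/2.

1/2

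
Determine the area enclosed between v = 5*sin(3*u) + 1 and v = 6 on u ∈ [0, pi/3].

-10/3 + 5*pi/3

On [0, pi/3], (5*sin(3*u) + 1) - (6) = 5*sin(3*u) - 5 is ≤ 0 throughout, so the area is a single integral of |5*sin(3*u) - 5|.
∫[0,pi/3] (5*sin(3*u) - 5) du = 10/3 - 5*pi/3; the area of that piece is -10/3 + 5*pi/3.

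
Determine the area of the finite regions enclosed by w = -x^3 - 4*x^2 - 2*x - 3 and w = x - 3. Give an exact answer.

Set the curves equal: -x^3 - 4*x^2 - 2*x - 3 = x - 3, so -x^3 - 4*x^2 - 3*x = 0, which factors as -x*(x + 1)*(x + 3) = 0. The curves meet at x = -3, -1, 0.
On [-3, -1], w = x - 3 is on top; that piece has area ∫[-3,-1] (-(-x^3 - 4*x^2 - 3*x)) dx = 8/3.
On [-1, 0], w = -x^3 - 4*x^2 - 2*x - 3 is on top; that piece has area ∫[-1,0] (-x^3 - 4*x^2 - 3*x) dx = 5/12.
Total enclosed area = 8/3 + 5/12 = 37/12.

37/12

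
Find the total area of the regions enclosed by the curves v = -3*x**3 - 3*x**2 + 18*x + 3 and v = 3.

253/4

Set the curves equal: -3*x**3 - 3*x**2 + 18*x + 3 = 3, so -3*x**3 - 3*x**2 + 18*x = 0, which factors as -3*x*(x - 2)*(x + 3) = 0. The curves meet at x = -3, 0, 2.
On [-3, 0], v = 3 is on top; that piece has area ∫[-3,0] (-(-3*x**3 - 3*x**2 + 18*x)) dx = 189/4.
On [0, 2], v = -3*x**3 - 3*x**2 + 18*x + 3 is on top; that piece has area ∫[0,2] (-3*x**3 - 3*x**2 + 18*x) dx = 16.
Total enclosed area = 189/4 + 16 = 253/4.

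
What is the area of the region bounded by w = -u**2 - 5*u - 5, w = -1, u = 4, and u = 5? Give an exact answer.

On [4, 5], (-u**2 - 5*u - 5) - (-1) = -u**2 - 5*u - 4 is ≤ 0 throughout, so the area is a single integral of |-u**2 - 5*u - 4|.
∫[4,5] (-u**2 - 5*u - 4) du = -281/6; the area of that piece is 281/6.

281/6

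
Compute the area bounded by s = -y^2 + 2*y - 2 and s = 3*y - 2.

Both boundary curves give s as a function of y, so integrate with respect to y. Setting them equal: -y^2 - y = 0, i.e. -y*(y + 1) = 0, so they meet at y = -1, 0.
For y in [-1, 0], s = -y^2 + 2*y - 2 is on the right; area = ∫[-1,0] (-y^2 - y) dy = 1/6.

1/6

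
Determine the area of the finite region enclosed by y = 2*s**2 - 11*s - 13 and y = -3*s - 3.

72

Set the curves equal: 2*s**2 - 11*s - 13 = -3*s - 3, so 2*s**2 - 8*s - 10 = 0, which factors as 2*(s - 5)*(s + 1) = 0. The curves meet at s = -1, 5.
On [-1, 5], y = -3*s - 3 is on top; that piece has area ∫[-1,5] (-(2*s**2 - 8*s - 10)) ds = 72.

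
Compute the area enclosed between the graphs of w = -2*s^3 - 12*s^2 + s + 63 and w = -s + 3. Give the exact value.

407/2

Set the curves equal: -2*s^3 - 12*s^2 + s + 63 = -s + 3, so -2*s^3 - 12*s^2 + 2*s + 60 = 0, which factors as -2*(s - 2)*(s + 3)*(s + 5) = 0. The curves meet at s = -5, -3, 2.
On [-5, -3], w = -s + 3 is on top; that piece has area ∫[-5,-3] (-(-2*s^3 - 12*s^2 + 2*s + 60)) ds = 16.
On [-3, 2], w = -2*s^3 - 12*s^2 + s + 63 is on top; that piece has area ∫[-3,2] (-2*s^3 - 12*s^2 + 2*s + 60) ds = 375/2.
Total enclosed area = 16 + 375/2 = 407/2.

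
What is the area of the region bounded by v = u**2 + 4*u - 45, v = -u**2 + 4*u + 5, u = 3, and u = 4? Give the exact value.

On [3, 4], (u**2 + 4*u - 45) - (-u**2 + 4*u + 5) = 2*u**2 - 50 is ≤ 0 throughout, so the area is a single integral of |2*u**2 - 50|.
∫[3,4] (2*u**2 - 50) du = -76/3; the area of that piece is 76/3.

76/3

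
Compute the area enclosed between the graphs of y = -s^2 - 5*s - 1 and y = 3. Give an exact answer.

9/2

Set the curves equal: -s^2 - 5*s - 1 = 3, so -s^2 - 5*s - 4 = 0, which factors as -(s + 1)*(s + 4) = 0. The curves meet at s = -4, -1.
On [-4, -1], y = -s^2 - 5*s - 1 is on top; that piece has area ∫[-4,-1] (-s^2 - 5*s - 4) ds = 9/2.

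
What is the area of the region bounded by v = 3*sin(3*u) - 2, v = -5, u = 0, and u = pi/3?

On [0, pi/3], (3*sin(3*u) - 2) - (-5) = 3*sin(3*u) + 3 is ≥ 0 throughout, so the area is a single integral of |3*sin(3*u) + 3|.
∫[0,pi/3] (3*sin(3*u) + 3) du = 2 + pi.

2 + pi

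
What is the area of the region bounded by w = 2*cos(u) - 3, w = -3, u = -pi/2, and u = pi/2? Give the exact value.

On [-pi/2, pi/2], (2*cos(u) - 3) - (-3) = 2*cos(u) is ≥ 0 throughout, so the area is a single integral of |2*cos(u)|.
∫[-pi/2,pi/2] (2*cos(u)) du = 4.

4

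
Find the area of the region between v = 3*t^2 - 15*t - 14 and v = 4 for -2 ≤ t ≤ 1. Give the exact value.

The difference (3*t^2 - 15*t - 14) - (4) = 3*t^2 - 15*t - 18 changes sign at t = -1 inside [-2, 1], so split the integral there.
∫[-2,-1] (3*t^2 - 15*t - 18) dt = 23/2.
∫[-1,1] (3*t^2 - 15*t - 18) dt = -34; the area of that piece is 34.
Total area = 23/2 + 34 = 91/2.

91/2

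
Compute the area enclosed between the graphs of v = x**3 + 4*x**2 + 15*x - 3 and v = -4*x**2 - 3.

Set the curves equal: x**3 + 4*x**2 + 15*x - 3 = -4*x**2 - 3, so x**3 + 8*x**2 + 15*x = 0, which factors as x*(x + 3)*(x + 5) = 0. The curves meet at x = -5, -3, 0.
On [-5, -3], v = x**3 + 4*x**2 + 15*x - 3 is on top; that piece has area ∫[-5,-3] (x**3 + 8*x**2 + 15*x) dx = 16/3.
On [-3, 0], v = -4*x**2 - 3 is on top; that piece has area ∫[-3,0] (-(x**3 + 8*x**2 + 15*x)) dx = 63/4.
Total enclosed area = 16/3 + 63/4 = 253/12.

253/12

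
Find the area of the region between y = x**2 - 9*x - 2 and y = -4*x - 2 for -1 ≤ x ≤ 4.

The difference (x**2 - 9*x - 2) - (-4*x - 2) = x**2 - 5*x changes sign at x = 0 inside [-1, 4], so split the integral there.
∫[-1,0] (x**2 - 5*x) dx = 17/6.
∫[0,4] (x**2 - 5*x) dx = -56/3; the area of that piece is 56/3.
Total area = 17/6 + 56/3 = 43/2.

43/2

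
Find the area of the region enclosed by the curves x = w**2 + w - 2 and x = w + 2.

Both boundary curves give x as a function of w, so integrate with respect to w. Setting them equal: w**2 - 4 = 0, i.e. (w - 2)*(w + 2) = 0, so they meet at w = -2, 2.
For w in [-2, 2], x = w**2 + w - 2 is on the left; area = ∫[-2,2] (-(w**2 - 4)) dw = 32/3.

32/3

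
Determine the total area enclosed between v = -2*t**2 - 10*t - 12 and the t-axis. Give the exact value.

1/3

The curve meets the t-axis where -2*t**2 - 10*t - 12 = 0, i.e. -2*(t + 2)*(t + 3) = 0, at t = -3, -2.
On [-3, -2] the curve lies above the axis; ∫[-3,-2] (-2*t**2 - 10*t - 12) dt = 1/3, giving area 1/3.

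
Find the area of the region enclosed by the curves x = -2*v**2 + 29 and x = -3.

512/3

Both boundary curves give x as a function of v, so integrate with respect to v. Setting them equal: -2*v**2 + 32 = 0, i.e. -2*(v - 4)*(v + 4) = 0, so they meet at v = -4, 4.
For v in [-4, 4], x = -2*v**2 + 29 is on the right; area = ∫[-4,4] (-2*v**2 + 32) dv = 512/3.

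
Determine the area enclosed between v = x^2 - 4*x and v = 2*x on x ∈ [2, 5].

24

On [2, 5], (x^2 - 4*x) - (2*x) = x^2 - 6*x is ≤ 0 throughout, so the area is a single integral of |x^2 - 6*x|.
∫[2,5] (x^2 - 6*x) dx = -24; the area of that piece is 24.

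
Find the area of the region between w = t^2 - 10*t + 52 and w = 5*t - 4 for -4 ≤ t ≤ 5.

999/2

On [-4, 5], (t^2 - 10*t + 52) - (5*t - 4) = t^2 - 15*t + 56 is ≥ 0 throughout, so the area is a single integral of |t^2 - 15*t + 56|.
∫[-4,5] (t^2 - 15*t + 56) dt = 999/2.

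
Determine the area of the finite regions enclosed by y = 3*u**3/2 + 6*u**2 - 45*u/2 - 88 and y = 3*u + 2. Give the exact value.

Set the curves equal: 3*u**3/2 + 6*u**2 - 45*u/2 - 88 = 3*u + 2, so 3*u**3/2 + 6*u**2 - 51*u/2 - 90 = 0, which factors as 3*(u - 4)*(u + 3)*(u + 5)/2 = 0. The curves meet at u = -5, -3, 4.
On [-5, -3], y = 3*u**3/2 + 6*u**2 - 45*u/2 - 88 is on top; that piece has area ∫[-5,-3] (3*u**3/2 + 6*u**2 - 51*u/2 - 90) du = 16.
On [-3, 4], y = 3*u + 2 is on top; that piece has area ∫[-3,4] (-(3*u**3/2 + 6*u**2 - 51*u/2 - 90)) du = 3773/8.
Total enclosed area = 16 + 3773/8 = 3901/8.

3901/8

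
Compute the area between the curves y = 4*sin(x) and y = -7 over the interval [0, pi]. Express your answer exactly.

On [0, pi], (4*sin(x)) - (-7) = 4*sin(x) + 7 is ≥ 0 throughout, so the area is a single integral of |4*sin(x) + 7|.
∫[0,pi] (4*sin(x) + 7) dx = 8 + 7*pi.

8 + 7*pi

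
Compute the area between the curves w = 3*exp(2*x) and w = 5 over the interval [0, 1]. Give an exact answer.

-17/2 - 11*log(3)/2 + log(15)/2 + 9*log(5)/2 + 3*exp(2)/2

The difference (3*exp(2*x)) - (5) = 3*exp(2*x) - 5 changes sign at x = -log(3)/2 + log(5)/2 inside [0, 1], so split the integral there.
∫[0,-log(3)/2 + log(5)/2] (3*exp(2*x) - 5) dx = log(9*sqrt(15)/125) + 1; the area of that piece is -1 + log(25*sqrt(15)/27).
∫[-log(3)/2 + log(5)/2,1] (3*exp(2*x) - 5) dx = -15/2 - 5*log(3)/2 + 5*log(5)/2 + 3*exp(2)/2.
Total area = (-1 + log(25*sqrt(15)/27)) + (-15/2 - 5*log(3)/2 + 5*log(5)/2 + 3*exp(2)/2) = -17/2 - 11*log(3)/2 + log(15)/2 + 9*log(5)/2 + 3*exp(2)/2.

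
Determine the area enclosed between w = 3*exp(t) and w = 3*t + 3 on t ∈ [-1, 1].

-6 - 3*exp(-1) + 3*exp(1)

On [-1, 1], (3*exp(t)) - (3*t + 3) = -3*t + 3*exp(t) - 3 is ≥ 0 throughout, so the area is a single integral of |-3*t + 3*exp(t) - 3|.
∫[-1,1] (-3*t + 3*exp(t) - 3) dt = -6 - 3*exp(-1) + 3*exp(1).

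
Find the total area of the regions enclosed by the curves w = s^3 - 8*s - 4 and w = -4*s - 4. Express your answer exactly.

Set the curves equal: s^3 - 8*s - 4 = -4*s - 4, so s^3 - 4*s = 0, which factors as s*(s - 2)*(s + 2) = 0. The curves meet at s = -2, 0, 2.
On [-2, 0], w = s^3 - 8*s - 4 is on top; that piece has area ∫[-2,0] (s^3 - 4*s) ds = 4.
On [0, 2], w = -4*s - 4 is on top; that piece has area ∫[0,2] (-(s^3 - 4*s)) ds = 4.
Total enclosed area = 4 + 4 = 8.

8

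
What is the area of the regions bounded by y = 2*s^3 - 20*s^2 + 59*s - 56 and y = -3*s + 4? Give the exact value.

Set the curves equal: 2*s^3 - 20*s^2 + 59*s - 56 = -3*s + 4, so 2*s^3 - 20*s^2 + 62*s - 60 = 0, which factors as 2*(s - 5)*(s - 3)*(s - 2) = 0. The curves meet at s = 2, 3, 5.
On [2, 3], y = 2*s^3 - 20*s^2 + 59*s - 56 is on top; that piece has area ∫[2,3] (2*s^3 - 20*s^2 + 62*s - 60) ds = 5/6.
On [3, 5], y = -3*s + 4 is on top; that piece has area ∫[3,5] (-(2*s^3 - 20*s^2 + 62*s - 60)) ds = 16/3.
Total enclosed area = 5/6 + 16/3 = 37/6.

37/6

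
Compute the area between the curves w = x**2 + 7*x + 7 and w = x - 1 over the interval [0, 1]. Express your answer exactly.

34/3

On [0, 1], (x**2 + 7*x + 7) - (x - 1) = x**2 + 6*x + 8 is ≥ 0 throughout, so the area is a single integral of |x**2 + 6*x + 8|.
∫[0,1] (x**2 + 6*x + 8) dx = 34/3.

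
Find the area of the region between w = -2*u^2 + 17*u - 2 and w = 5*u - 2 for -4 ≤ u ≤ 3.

The difference (-2*u^2 + 17*u - 2) - (5*u - 2) = -2*u^2 + 12*u changes sign at u = 0 inside [-4, 3], so split the integral there.
∫[-4,0] (-2*u^2 + 12*u) du = -416/3; the area of that piece is 416/3.
∫[0,3] (-2*u^2 + 12*u) du = 36.
Total area = 416/3 + 36 = 524/3.

524/3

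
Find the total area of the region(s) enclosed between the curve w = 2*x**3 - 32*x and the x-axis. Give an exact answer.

The curve meets the x-axis where 2*x**3 - 32*x = 0, i.e. 2*x*(x - 4)*(x + 4) = 0, at x = -4, 0, 4.
On [-4, 0] the curve lies above the axis; ∫[-4,0] (2*x**3 - 32*x) dx = 128, giving area 128.
On [0, 4] the curve lies below the axis; ∫[0,4] (2*x**3 - 32*x) dx = -128, giving area 128.
Total area = 128 + 128 = 256.

256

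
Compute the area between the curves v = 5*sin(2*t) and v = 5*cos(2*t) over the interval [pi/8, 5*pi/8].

On [pi/8, 5*pi/8], (5*sin(2*t)) - (5*cos(2*t)) = 5*sin(2*t) - 5*cos(2*t) is ≥ 0 throughout, so the area is a single integral of |5*sin(2*t) - 5*cos(2*t)|.
∫[pi/8,5*pi/8] (5*sin(2*t) - 5*cos(2*t)) dt = 5*sqrt(2).

5*sqrt(2)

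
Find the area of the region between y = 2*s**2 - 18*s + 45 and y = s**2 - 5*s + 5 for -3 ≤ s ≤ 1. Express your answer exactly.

On [-3, 1], (2*s**2 - 18*s + 45) - (s**2 - 5*s + 5) = s**2 - 13*s + 40 is ≥ 0 throughout, so the area is a single integral of |s**2 - 13*s + 40|.
∫[-3,1] (s**2 - 13*s + 40) ds = 664/3.

664/3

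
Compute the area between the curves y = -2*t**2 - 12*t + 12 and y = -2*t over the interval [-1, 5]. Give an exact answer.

532/3

The difference (-2*t**2 - 12*t + 12) - (-2*t) = -2*t**2 - 10*t + 12 changes sign at t = 1 inside [-1, 5], so split the integral there.
∫[-1,1] (-2*t**2 - 10*t + 12) dt = 68/3.
∫[1,5] (-2*t**2 - 10*t + 12) dt = -464/3; the area of that piece is 464/3.
Total area = 68/3 + 464/3 = 532/3.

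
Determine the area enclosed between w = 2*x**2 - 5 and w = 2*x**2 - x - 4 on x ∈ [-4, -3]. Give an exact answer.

On [-4, -3], (2*x**2 - 5) - (2*x**2 - x - 4) = x - 1 is ≤ 0 throughout, so the area is a single integral of |x - 1|.
∫[-4,-3] (x - 1) dx = -9/2; the area of that piece is 9/2.

9/2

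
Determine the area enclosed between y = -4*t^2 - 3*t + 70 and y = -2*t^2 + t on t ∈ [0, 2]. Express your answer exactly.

380/3

On [0, 2], (-4*t^2 - 3*t + 70) - (-2*t^2 + t) = -2*t^2 - 4*t + 70 is ≥ 0 throughout, so the area is a single integral of |-2*t^2 - 4*t + 70|.
∫[0,2] (-2*t^2 - 4*t + 70) dt = 380/3.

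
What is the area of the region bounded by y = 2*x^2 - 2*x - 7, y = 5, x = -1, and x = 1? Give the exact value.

68/3

On [-1, 1], (2*x^2 - 2*x - 7) - (5) = 2*x^2 - 2*x - 12 is ≤ 0 throughout, so the area is a single integral of |2*x^2 - 2*x - 12|.
∫[-1,1] (2*x^2 - 2*x - 12) dx = -68/3; the area of that piece is 68/3.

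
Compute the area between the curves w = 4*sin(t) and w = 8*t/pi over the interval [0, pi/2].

4 - pi

On [0, pi/2], (4*sin(t)) - (8*t/pi) = -8*t/pi + 4*sin(t) is ≥ 0 throughout, so the area is a single integral of |-8*t/pi + 4*sin(t)|.
∫[0,pi/2] (-8*t/pi + 4*sin(t)) dt = 4 - pi.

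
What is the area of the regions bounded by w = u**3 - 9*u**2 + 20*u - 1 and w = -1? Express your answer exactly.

Set the curves equal: u**3 - 9*u**2 + 20*u - 1 = -1, so u**3 - 9*u**2 + 20*u = 0, which factors as u*(u - 5)*(u - 4) = 0. The curves meet at u = 0, 4, 5.
On [0, 4], w = u**3 - 9*u**2 + 20*u - 1 is on top; that piece has area ∫[0,4] (u**3 - 9*u**2 + 20*u) du = 32.
On [4, 5], w = -1 is on top; that piece has area ∫[4,5] (-(u**3 - 9*u**2 + 20*u)) du = 3/4.
Total enclosed area = 32 + 3/4 = 131/4.

131/4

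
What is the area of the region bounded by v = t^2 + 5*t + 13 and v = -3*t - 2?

Set the curves equal: t^2 + 5*t + 13 = -3*t - 2, so t^2 + 8*t + 15 = 0, which factors as (t + 3)*(t + 5) = 0. The curves meet at t = -5, -3.
On [-5, -3], v = -3*t - 2 is on top; that piece has area ∫[-5,-3] (-(t^2 + 8*t + 15)) dt = 4/3.

4/3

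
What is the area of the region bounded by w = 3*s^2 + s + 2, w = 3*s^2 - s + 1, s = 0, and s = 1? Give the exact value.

2

On [0, 1], (3*s^2 + s + 2) - (3*s^2 - s + 1) = 2*s + 1 is ≥ 0 throughout, so the area is a single integral of |2*s + 1|.
∫[0,1] (2*s + 1) ds = 2.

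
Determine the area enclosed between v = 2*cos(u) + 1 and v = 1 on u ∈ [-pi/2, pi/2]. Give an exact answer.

4

On [-pi/2, pi/2], (2*cos(u) + 1) - (1) = 2*cos(u) is ≥ 0 throughout, so the area is a single integral of |2*cos(u)|.
∫[-pi/2,pi/2] (2*cos(u)) du = 4.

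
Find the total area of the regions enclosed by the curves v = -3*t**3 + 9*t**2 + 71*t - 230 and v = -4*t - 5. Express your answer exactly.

1572

Set the curves equal: -3*t**3 + 9*t**2 + 71*t - 230 = -4*t - 5, so -3*t**3 + 9*t**2 + 75*t - 225 = 0, which factors as -3*(t - 5)*(t - 3)*(t + 5) = 0. The curves meet at t = -5, 3, 5.
On [-5, 3], v = -4*t - 5 is on top; that piece has area ∫[-5,3] (-(-3*t**3 + 9*t**2 + 75*t - 225)) dt = 1536.
On [3, 5], v = -3*t**3 + 9*t**2 + 71*t - 230 is on top; that piece has area ∫[3,5] (-3*t**3 + 9*t**2 + 75*t - 225) dt = 36.
Total enclosed area = 1536 + 36 = 1572.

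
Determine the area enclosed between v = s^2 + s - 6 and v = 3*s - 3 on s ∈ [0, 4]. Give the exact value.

The difference (s^2 + s - 6) - (3*s - 3) = s^2 - 2*s - 3 changes sign at s = 3 inside [0, 4], so split the integral there.
∫[0,3] (s^2 - 2*s - 3) ds = -9; the area of that piece is 9.
∫[3,4] (s^2 - 2*s - 3) ds = 7/3.
Total area = 9 + 7/3 = 34/3.

34/3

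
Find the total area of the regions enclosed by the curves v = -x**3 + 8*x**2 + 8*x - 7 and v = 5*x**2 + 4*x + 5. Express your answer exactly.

Set the curves equal: -x**3 + 8*x**2 + 8*x - 7 = 5*x**2 + 4*x + 5, so -x**3 + 3*x**2 + 4*x - 12 = 0, which factors as -(x - 3)*(x - 2)*(x + 2) = 0. The curves meet at x = -2, 2, 3.
On [-2, 2], v = 5*x**2 + 4*x + 5 is on top; that piece has area ∫[-2,2] (-(-x**3 + 3*x**2 + 4*x - 12)) dx = 32.
On [2, 3], v = -x**3 + 8*x**2 + 8*x - 7 is on top; that piece has area ∫[2,3] (-x**3 + 3*x**2 + 4*x - 12) dx = 3/4.
Total enclosed area = 32 + 3/4 = 131/4.

131/4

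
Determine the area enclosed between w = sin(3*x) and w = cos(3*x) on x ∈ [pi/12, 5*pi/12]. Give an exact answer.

On [pi/12, 5*pi/12], (sin(3*x)) - (cos(3*x)) = sin(3*x) - cos(3*x) is ≥ 0 throughout, so the area is a single integral of |sin(3*x) - cos(3*x)|.
∫[pi/12,5*pi/12] (sin(3*x) - cos(3*x)) dx = 2*sqrt(2)/3.

2*sqrt(2)/3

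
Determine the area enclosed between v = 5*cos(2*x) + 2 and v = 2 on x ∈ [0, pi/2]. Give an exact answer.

5

The difference (5*cos(2*x) + 2) - (2) = 5*cos(2*x) changes sign at x = pi/4 inside [0, pi/2], so split the integral there.
∫[0,pi/4] (5*cos(2*x)) dx = 5/2.
∫[pi/4,pi/2] (5*cos(2*x)) dx = -5/2; the area of that piece is 5/2.
Total area = 5/2 + 5/2 = 5.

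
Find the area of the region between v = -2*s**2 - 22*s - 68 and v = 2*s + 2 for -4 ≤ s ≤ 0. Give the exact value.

On [-4, 0], (-2*s**2 - 22*s - 68) - (2*s + 2) = -2*s**2 - 24*s - 70 is ≤ 0 throughout, so the area is a single integral of |-2*s**2 - 24*s - 70|.
∫[-4,0] (-2*s**2 - 24*s - 70) ds = -392/3; the area of that piece is 392/3.

392/3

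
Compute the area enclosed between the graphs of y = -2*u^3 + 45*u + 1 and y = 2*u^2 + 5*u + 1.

Set the curves equal: -2*u^3 + 45*u + 1 = 2*u^2 + 5*u + 1, so -2*u^3 - 2*u^2 + 40*u = 0, which factors as -2*u*(u - 4)*(u + 5) = 0. The curves meet at u = -5, 0, 4.
On [-5, 0], y = 2*u^2 + 5*u + 1 is on top; that piece has area ∫[-5,0] (-(-2*u^3 - 2*u^2 + 40*u)) du = 1625/6.
On [0, 4], y = -2*u^3 + 45*u + 1 is on top; that piece has area ∫[0,4] (-2*u^3 - 2*u^2 + 40*u) du = 448/3.
Total enclosed area = 1625/6 + 448/3 = 2521/6.

2521/6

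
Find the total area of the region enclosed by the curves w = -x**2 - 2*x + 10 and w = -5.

Set the curves equal: -x**2 - 2*x + 10 = -5, so -x**2 - 2*x + 15 = 0, which factors as -(x - 3)*(x + 5) = 0. The curves meet at x = -5, 3.
On [-5, 3], w = -x**2 - 2*x + 10 is on top; that piece has area ∫[-5,3] (-x**2 - 2*x + 15) dx = 256/3.

256/3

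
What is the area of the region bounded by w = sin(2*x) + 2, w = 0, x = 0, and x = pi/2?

On [0, pi/2], (sin(2*x) + 2) - (0) = sin(2*x) + 2 is ≥ 0 throughout, so the area is a single integral of |sin(2*x) + 2|.
∫[0,pi/2] (sin(2*x) + 2) dx = 1 + pi.

1 + pi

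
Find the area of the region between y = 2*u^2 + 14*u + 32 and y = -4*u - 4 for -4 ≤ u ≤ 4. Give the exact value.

The difference (2*u^2 + 14*u + 32) - (-4*u - 4) = 2*u^2 + 18*u + 36 changes sign at u = -3 inside [-4, 4], so split the integral there.
∫[-4,-3] (2*u^2 + 18*u + 36) du = -7/3; the area of that piece is 7/3.
∫[-3,4] (2*u^2 + 18*u + 36) du = 1127/3.
Total area = 7/3 + 1127/3 = 378.

378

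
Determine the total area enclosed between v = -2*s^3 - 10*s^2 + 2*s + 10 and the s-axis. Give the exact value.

The curve meets the s-axis where -2*s^3 - 10*s^2 + 2*s + 10 = 0, i.e. -2*(s - 1)*(s + 1)*(s + 5) = 0, at s = -5, -1, 1.
On [-5, -1] the curve lies below the axis; ∫[-5,-1] (-2*s^3 - 10*s^2 + 2*s + 10) ds = -256/3, giving area 256/3.
On [-1, 1] the curve lies above the axis; ∫[-1,1] (-2*s^3 - 10*s^2 + 2*s + 10) ds = 40/3, giving area 40/3.
Total area = 256/3 + 40/3 = 296/3.

296/3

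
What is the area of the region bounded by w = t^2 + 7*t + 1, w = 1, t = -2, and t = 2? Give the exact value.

The difference (t^2 + 7*t + 1) - (1) = t^2 + 7*t changes sign at t = 0 inside [-2, 2], so split the integral there.
∫[-2,0] (t^2 + 7*t) dt = -34/3; the area of that piece is 34/3.
∫[0,2] (t^2 + 7*t) dt = 50/3.
Total area = 34/3 + 50/3 = 28.

28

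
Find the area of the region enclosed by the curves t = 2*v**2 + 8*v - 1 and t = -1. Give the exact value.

Both boundary curves give t as a function of v, so integrate with respect to v. Setting them equal: 2*v**2 + 8*v = 0, i.e. 2*v*(v + 4) = 0, so they meet at v = -4, 0.
For v in [-4, 0], t = 2*v**2 + 8*v - 1 is on the left; area = ∫[-4,0] (-(2*v**2 + 8*v)) dv = 64/3.

64/3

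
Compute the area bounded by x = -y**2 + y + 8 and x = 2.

Both boundary curves give x as a function of y, so integrate with respect to y. Setting them equal: -y**2 + y + 6 = 0, i.e. -(y - 3)*(y + 2) = 0, so they meet at y = -2, 3.
For y in [-2, 3], x = -y**2 + y + 8 is on the right; area = ∫[-2,3] (-y**2 + y + 6) dy = 125/6.

125/6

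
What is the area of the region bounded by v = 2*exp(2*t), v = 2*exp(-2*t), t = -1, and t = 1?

The difference (2*exp(2*t)) - (2*exp(-2*t)) = 2*exp(2*t) - 2*exp(-2*t) changes sign at t = 0 inside [-1, 1], so split the integral there.
∫[-1,0] (2*exp(2*t) - 2*exp(-2*t)) dt = -exp(2) - exp(-2) + 2; the area of that piece is -2 + exp(-2) + exp(2).
∫[0,1] (2*exp(2*t) - 2*exp(-2*t)) dt = -2 + exp(-2) + exp(2).
Total area = (-2 + exp(-2) + exp(2)) + (-2 + exp(-2) + exp(2)) = -4 + 2*exp(-2) + 2*exp(2).

-4 + 2*exp(-2) + 2*exp(2)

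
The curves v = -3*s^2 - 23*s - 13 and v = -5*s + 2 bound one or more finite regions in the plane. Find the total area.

Set the curves equal: -3*s^2 - 23*s - 13 = -5*s + 2, so -3*s^2 - 18*s - 15 = 0, which factors as -3*(s + 1)*(s + 5) = 0. The curves meet at s = -5, -1.
On [-5, -1], v = -3*s^2 - 23*s - 13 is on top; that piece has area ∫[-5,-1] (-3*s^2 - 18*s - 15) ds = 32.

32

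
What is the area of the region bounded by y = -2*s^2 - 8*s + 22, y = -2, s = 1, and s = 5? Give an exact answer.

292/3

The difference (-2*s^2 - 8*s + 22) - (-2) = -2*s^2 - 8*s + 24 changes sign at s = 2 inside [1, 5], so split the integral there.
∫[1,2] (-2*s^2 - 8*s + 24) ds = 22/3.
∫[2,5] (-2*s^2 - 8*s + 24) ds = -90; the area of that piece is 90.
Total area = 22/3 + 90 = 292/3.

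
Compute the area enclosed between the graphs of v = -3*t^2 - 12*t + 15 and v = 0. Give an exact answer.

108

Set the curves equal: -3*t^2 - 12*t + 15 = 0, so -3*t^2 - 12*t + 15 = 0, which factors as -3*(t - 1)*(t + 5) = 0. The curves meet at t = -5, 1.
On [-5, 1], v = -3*t^2 - 12*t + 15 is on top; that piece has area ∫[-5,1] (-3*t^2 - 12*t + 15) dt = 108.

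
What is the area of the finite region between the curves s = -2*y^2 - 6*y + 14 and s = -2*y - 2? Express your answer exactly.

Both boundary curves give s as a function of y, so integrate with respect to y. Setting them equal: -2*y^2 - 4*y + 16 = 0, i.e. -2*(y - 2)*(y + 4) = 0, so they meet at y = -4, 2.
For y in [-4, 2], s = -2*y^2 - 6*y + 14 is on the right; area = ∫[-4,2] (-2*y^2 - 4*y + 16) dy = 72.

72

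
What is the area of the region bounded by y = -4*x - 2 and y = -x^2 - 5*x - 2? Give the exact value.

Set the curves equal: -4*x - 2 = -x^2 - 5*x - 2, so x^2 + x = 0, which factors as x*(x + 1) = 0. The curves meet at x = -1, 0.
On [-1, 0], y = -x^2 - 5*x - 2 is on top; that piece has area ∫[-1,0] (-(x^2 + x)) dx = 1/6.

1/6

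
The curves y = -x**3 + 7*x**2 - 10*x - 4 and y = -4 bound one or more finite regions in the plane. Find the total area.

Set the curves equal: -x**3 + 7*x**2 - 10*x - 4 = -4, so -x**3 + 7*x**2 - 10*x = 0, which factors as -x*(x - 5)*(x - 2) = 0. The curves meet at x = 0, 2, 5.
On [0, 2], y = -4 is on top; that piece has area ∫[0,2] (-(-x**3 + 7*x**2 - 10*x)) dx = 16/3.
On [2, 5], y = -x**3 + 7*x**2 - 10*x - 4 is on top; that piece has area ∫[2,5] (-x**3 + 7*x**2 - 10*x) dx = 63/4.
Total enclosed area = 16/3 + 63/4 = 253/12.

253/12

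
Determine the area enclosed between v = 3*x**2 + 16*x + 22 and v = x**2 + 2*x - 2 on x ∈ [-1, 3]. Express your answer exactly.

512/3

On [-1, 3], (3*x**2 + 16*x + 22) - (x**2 + 2*x - 2) = 2*x**2 + 14*x + 24 is ≥ 0 throughout, so the area is a single integral of |2*x**2 + 14*x + 24|.
∫[-1,3] (2*x**2 + 14*x + 24) dx = 512/3.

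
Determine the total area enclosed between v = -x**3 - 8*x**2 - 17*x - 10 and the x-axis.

71/6

The curve meets the x-axis where -x**3 - 8*x**2 - 17*x - 10 = 0, i.e. -(x + 1)*(x + 2)*(x + 5) = 0, at x = -5, -2, -1.
On [-5, -2] the curve lies below the axis; ∫[-5,-2] (-x**3 - 8*x**2 - 17*x - 10) dx = -45/4, giving area 45/4.
On [-2, -1] the curve lies above the axis; ∫[-2,-1] (-x**3 - 8*x**2 - 17*x - 10) dx = 7/12, giving area 7/12.
Total area = 45/4 + 7/12 = 71/6.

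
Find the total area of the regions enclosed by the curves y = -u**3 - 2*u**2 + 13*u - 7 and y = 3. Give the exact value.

1741/12

Set the curves equal: -u**3 - 2*u**2 + 13*u - 7 = 3, so -u**3 - 2*u**2 + 13*u - 10 = 0, which factors as -(u - 2)*(u - 1)*(u + 5) = 0. The curves meet at u = -5, 1, 2.
On [-5, 1], y = 3 is on top; that piece has area ∫[-5,1] (-(-u**3 - 2*u**2 + 13*u - 10)) du = 144.
On [1, 2], y = -u**3 - 2*u**2 + 13*u - 7 is on top; that piece has area ∫[1,2] (-u**3 - 2*u**2 + 13*u - 10) du = 13/12.
Total enclosed area = 144 + 13/12 = 1741/12.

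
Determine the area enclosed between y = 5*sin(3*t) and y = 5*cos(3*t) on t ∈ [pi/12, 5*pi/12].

10*sqrt(2)/3

On [pi/12, 5*pi/12], (5*sin(3*t)) - (5*cos(3*t)) = 5*sin(3*t) - 5*cos(3*t) is ≥ 0 throughout, so the area is a single integral of |5*sin(3*t) - 5*cos(3*t)|.
∫[pi/12,5*pi/12] (5*sin(3*t) - 5*cos(3*t)) dt = 10*sqrt(2)/3.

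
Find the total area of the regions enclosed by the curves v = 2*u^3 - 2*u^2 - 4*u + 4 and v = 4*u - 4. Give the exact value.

Set the curves equal: 2*u^3 - 2*u^2 - 4*u + 4 = 4*u - 4, so 2*u^3 - 2*u^2 - 8*u + 8 = 0, which factors as 2*(u - 2)*(u - 1)*(u + 2) = 0. The curves meet at u = -2, 1, 2.
On [-2, 1], v = 2*u^3 - 2*u^2 - 4*u + 4 is on top; that piece has area ∫[-2,1] (2*u^3 - 2*u^2 - 8*u + 8) du = 45/2.
On [1, 2], v = 4*u - 4 is on top; that piece has area ∫[1,2] (-(2*u^3 - 2*u^2 - 8*u + 8)) du = 7/6.
Total enclosed area = 45/2 + 7/6 = 71/3.

71/3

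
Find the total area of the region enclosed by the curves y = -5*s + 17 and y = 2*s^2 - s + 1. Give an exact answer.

72

Set the curves equal: -5*s + 17 = 2*s^2 - s + 1, so -2*s^2 - 4*s + 16 = 0, which factors as -2*(s - 2)*(s + 4) = 0. The curves meet at s = -4, 2.
On [-4, 2], y = -5*s + 17 is on top; that piece has area ∫[-4,2] (-2*s^2 - 4*s + 16) ds = 72.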